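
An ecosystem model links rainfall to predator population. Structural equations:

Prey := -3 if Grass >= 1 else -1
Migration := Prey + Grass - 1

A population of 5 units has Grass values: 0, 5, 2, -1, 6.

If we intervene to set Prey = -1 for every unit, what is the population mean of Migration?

0.4

do(Prey=-1) breaks Prey's dependence on Grass. With Prey=-1 fixed, Migration across the units is -2, 3, 0, -3, 4, mean 0.4.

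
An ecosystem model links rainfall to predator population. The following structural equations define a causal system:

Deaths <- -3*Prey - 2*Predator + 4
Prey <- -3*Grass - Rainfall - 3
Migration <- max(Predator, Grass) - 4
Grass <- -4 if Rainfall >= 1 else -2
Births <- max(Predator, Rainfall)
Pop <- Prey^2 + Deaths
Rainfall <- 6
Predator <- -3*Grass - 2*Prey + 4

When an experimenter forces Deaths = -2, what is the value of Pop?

Intervening sets Deaths = -2 and removes its equation (Deaths <- -3*Prey - 2*Predator + 4).
Grass = -4 if Rainfall >= 1 else -2  [with Rainfall=6]  = -4
Prey = -3*Grass - Rainfall - 3  [with Grass=-4, Rainfall=6]  = 3
Pop = Prey^2 + Deaths  [with Prey=3, Deaths=-2]  = 7

7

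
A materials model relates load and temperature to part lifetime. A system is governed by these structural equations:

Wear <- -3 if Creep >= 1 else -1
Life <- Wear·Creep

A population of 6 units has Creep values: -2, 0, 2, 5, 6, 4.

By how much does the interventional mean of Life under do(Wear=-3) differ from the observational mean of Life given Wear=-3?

Every unit gets Wear=-3 under the intervention. Life values become 6, 0, -6, -15, -18, -12; E[Life|do(Wear=-3)] = -7.5.
Observing Wear=-3 restricts to units where Wear's equation naturally yields -3: Creep ∈ {2, 5, 6, 4}. In that subpopulation Life = -6, -15, -18, -12, mean -12.75.
Difference = -7.5 − (-12.75) = 5.25.

5.25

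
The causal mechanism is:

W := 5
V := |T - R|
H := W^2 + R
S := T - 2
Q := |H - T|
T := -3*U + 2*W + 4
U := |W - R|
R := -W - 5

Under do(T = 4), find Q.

11

The intervention breaks the incoming arrows to T: T := -3*U + 2*W + 4 no longer applies, and T = 4.
R = -W - 5  [with W=5]  = -10
H = W^2 + R  [with W=5, R=-10]  = 15
Q = |H - T|  [with H=15, T=4]  = 11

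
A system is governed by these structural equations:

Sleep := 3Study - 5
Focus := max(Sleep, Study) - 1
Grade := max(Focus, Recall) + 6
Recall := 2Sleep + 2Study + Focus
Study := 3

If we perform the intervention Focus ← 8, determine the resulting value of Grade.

do(Focus=8) replaces the equation Focus := max(Sleep, Study) - 1 with the constant Focus = 8.
Sleep = 3Study - 5  [with Study=3]  = 4
Recall = 2Sleep + 2Study + Focus  [with Sleep=4, Study=3, Focus=8]  = 22
Grade = max(Focus, Recall) + 6  [with Focus=8, Recall=22]  = 28

28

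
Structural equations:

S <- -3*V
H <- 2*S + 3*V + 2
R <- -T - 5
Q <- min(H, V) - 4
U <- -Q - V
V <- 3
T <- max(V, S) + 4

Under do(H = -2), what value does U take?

3

do(H=-2) replaces the equation H <- 2*S + 3*V + 2 with the constant H = -2.
Q = min(H, V) - 4  [with H=-2, V=3]  = -6
U = -Q - V  [with Q=-6, V=3]  = 3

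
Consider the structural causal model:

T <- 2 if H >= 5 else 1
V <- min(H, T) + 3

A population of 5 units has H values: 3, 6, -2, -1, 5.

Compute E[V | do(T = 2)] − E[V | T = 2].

-1.4

do(T=2) breaks T's dependence on H. With T=2 fixed, V across the units is 5, 5, 1, 2, 5, mean 3.6.
E[V|T=2] averages over only the 2 units with T=2 (H = 6, 5): V = 5, 5, mean 5.
Difference = 3.6 − 5 = -1.4.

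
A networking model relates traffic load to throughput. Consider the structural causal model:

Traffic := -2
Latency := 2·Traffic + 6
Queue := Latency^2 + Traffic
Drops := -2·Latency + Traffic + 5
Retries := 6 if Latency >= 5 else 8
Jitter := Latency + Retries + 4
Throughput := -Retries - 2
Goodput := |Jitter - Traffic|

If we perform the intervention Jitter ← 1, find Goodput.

3

Intervening sets Jitter = 1 and removes its equation (Jitter := Latency + Retries + 4).
Goodput = |Jitter - Traffic|  [with Jitter=1, Traffic=-2]  = 3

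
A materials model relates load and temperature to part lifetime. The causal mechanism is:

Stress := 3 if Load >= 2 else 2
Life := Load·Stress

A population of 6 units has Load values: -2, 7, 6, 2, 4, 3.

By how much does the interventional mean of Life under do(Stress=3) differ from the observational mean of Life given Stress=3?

-3.2

Every unit gets Stress=3 under the intervention. Life values become -6, 21, 18, 6, 12, 9; E[Life|do(Stress=3)] = 10.
Observing Stress=3 restricts to units where Stress's equation naturally yields 3: Load ∈ {7, 6, 2, 4, 3}. In that subpopulation Life = 21, 18, 6, 12, 9, mean 13.2.
Difference = 10 − 13.2 = -3.2.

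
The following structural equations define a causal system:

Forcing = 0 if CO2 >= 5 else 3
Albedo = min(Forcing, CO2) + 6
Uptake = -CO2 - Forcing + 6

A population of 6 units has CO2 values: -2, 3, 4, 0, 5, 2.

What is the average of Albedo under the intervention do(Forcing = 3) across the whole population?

do(Forcing=3) breaks Forcing's dependence on CO2. With Forcing=3 fixed, Albedo across the units is 4, 9, 9, 6, 9, 8, mean 7.5.

7.5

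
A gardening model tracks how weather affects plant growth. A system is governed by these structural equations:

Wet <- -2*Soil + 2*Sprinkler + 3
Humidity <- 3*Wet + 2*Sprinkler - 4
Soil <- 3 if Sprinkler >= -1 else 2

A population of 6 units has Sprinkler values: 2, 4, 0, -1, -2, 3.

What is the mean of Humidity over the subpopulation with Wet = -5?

E[Humidity|Wet=-5] averages over only the 2 units with Wet=-5 (Sprinkler = -1, -2): Humidity = -21, -23, mean -22.

-22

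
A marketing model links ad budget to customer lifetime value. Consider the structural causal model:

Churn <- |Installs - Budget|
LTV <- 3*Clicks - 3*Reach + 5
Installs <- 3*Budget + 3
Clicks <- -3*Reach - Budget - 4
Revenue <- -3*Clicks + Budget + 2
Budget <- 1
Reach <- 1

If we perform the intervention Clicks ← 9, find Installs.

The intervention breaks the incoming arrows to Clicks: Clicks <- -3*Reach - Budget - 4 no longer applies, and Clicks = 9.
Installs is not downstream of the intervention, so its value is determined by the original equations.
Installs = 3*Budget + 3  [with Budget=1]  = 6

6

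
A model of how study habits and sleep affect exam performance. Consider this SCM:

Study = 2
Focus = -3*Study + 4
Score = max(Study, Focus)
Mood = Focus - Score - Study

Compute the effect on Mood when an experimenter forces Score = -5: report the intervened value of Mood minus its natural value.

7

The intervention breaks the incoming arrows to Score: Score = max(Study, Focus) no longer applies, and Score = -5.
Focus = -3*Study + 4  [with Study=2]  = -2
Mood = Focus - Score - Study  [with Focus=-2, Score=-5, Study=2]  = 1
Without intervention: Focus = -3*Study + 4  [with Study=2]  = -2; Score = max(Study, Focus)  [with Study=2, Focus=-2]  = 2; Mood = Focus - Score - Study  [with Focus=-2, Score=2, Study=2]  = -6.
Change = 1 − (-6) = 7.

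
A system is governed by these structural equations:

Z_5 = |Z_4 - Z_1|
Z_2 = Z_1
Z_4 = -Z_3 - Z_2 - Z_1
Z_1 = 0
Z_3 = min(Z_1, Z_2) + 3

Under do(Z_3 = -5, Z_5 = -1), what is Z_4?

The joint intervention fixes Z_3 = -5, Z_5 = -1, removing each variable's own equation.
Z_2 = Z_1  [with Z_1=0]  = 0
Z_4 = -Z_3 - Z_2 - Z_1  [with Z_3=-5, Z_2=0, Z_1=0]  = 5

5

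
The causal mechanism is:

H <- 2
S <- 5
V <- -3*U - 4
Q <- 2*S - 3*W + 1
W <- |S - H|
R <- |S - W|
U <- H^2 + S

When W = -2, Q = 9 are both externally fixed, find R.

Setting W = -2, Q = 9 by intervention discards those variables' equations.
R = |S - W|  [with S=5, W=-2]  = 7

7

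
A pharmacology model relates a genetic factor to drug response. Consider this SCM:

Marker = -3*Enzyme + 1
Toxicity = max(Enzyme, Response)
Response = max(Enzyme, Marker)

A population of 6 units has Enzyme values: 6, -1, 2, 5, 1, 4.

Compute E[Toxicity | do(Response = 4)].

4.5

The intervention sets Response=4 in all 6 units regardless of Enzyme. Recomputing Toxicity per unit gives 6, 4, 4, 5, 4, 4; average 4.5.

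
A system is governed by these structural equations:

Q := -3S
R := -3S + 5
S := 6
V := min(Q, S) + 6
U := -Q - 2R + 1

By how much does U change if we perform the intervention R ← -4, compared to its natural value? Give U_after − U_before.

The intervention breaks the incoming arrows to R: R := -3S + 5 no longer applies, and R = -4.
Q = -3S  [with S=6]  = -18
U = -Q - 2R + 1  [with Q=-18, R=-4]  = 27
Without intervention: Q = -3S  [with S=6]  = -18; R = -3S + 5  [with S=6]  = -13; U = -Q - 2R + 1  [with Q=-18, R=-13]  = 45.
Change = 27 − 45 = -18.

-18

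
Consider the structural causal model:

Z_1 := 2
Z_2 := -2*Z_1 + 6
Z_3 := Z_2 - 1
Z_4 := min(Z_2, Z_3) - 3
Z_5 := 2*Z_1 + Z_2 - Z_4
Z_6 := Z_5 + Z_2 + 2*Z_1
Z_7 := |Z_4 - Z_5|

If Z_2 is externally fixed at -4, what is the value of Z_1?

Under do(Z_2=-4), the mechanism Z_2 := -2*Z_1 + 6 is discarded; Z_2 is fixed at -4.
Z_1 is not downstream of the intervention, so its value is determined by the original equations.

2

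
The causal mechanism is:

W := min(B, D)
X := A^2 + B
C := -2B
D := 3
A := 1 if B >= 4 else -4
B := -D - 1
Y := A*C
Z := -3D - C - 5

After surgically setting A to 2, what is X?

0

Intervening sets A = 2 and removes its equation (A := 1 if B >= 4 else -4).
B = -D - 1  [with D=3]  = -4
X = A^2 + B  [with A=2, B=-4]  = 0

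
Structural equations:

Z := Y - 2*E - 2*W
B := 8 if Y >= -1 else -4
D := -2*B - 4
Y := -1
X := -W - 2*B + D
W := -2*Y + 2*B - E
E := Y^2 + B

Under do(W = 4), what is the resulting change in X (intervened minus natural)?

The intervention breaks the incoming arrows to W: W := -2*Y + 2*B - E no longer applies, and W = 4.
B = 8 if Y >= -1 else -4  [with Y=-1]  = 8
D = -2*B - 4  [with B=8]  = -20
X = -W - 2*B + D  [with W=4, B=8, D=-20]  = -40
Without intervention: B = 8 if Y >= -1 else -4  [with Y=-1]  = 8; E = Y^2 + B  [with Y=-1, B=8]  = 9; W = -2*Y + 2*B - E  [with Y=-1, B=8, E=9]  = 9; D = -2*B - 4  [with B=8]  = -20; X = -W - 2*B + D  [with W=9, B=8, D=-20]  = -45.
Change = -40 − (-45) = 5.

5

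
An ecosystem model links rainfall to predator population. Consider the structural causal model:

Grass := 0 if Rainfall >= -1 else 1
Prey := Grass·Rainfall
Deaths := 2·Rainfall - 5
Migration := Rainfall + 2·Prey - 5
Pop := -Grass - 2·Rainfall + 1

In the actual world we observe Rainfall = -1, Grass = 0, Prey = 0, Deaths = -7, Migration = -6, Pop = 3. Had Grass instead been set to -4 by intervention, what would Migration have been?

2

do(Grass=-4) replaces the equation Grass := 0 if Rainfall >= -1 else 1 with the constant Grass = -4.
Prey = Grass·Rainfall  [with Grass=-4, Rainfall=-1]  = 4
Migration = Rainfall + 2·Prey - 5  [with Rainfall=-1, Prey=4]  = 2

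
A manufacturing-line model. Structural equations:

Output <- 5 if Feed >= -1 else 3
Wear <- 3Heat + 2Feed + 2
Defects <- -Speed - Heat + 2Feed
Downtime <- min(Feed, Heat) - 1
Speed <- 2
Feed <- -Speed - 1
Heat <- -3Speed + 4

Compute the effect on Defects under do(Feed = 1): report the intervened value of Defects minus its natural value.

8

do(Feed=1) replaces the equation Feed <- -Speed - 1 with the constant Feed = 1.
Heat = -3Speed + 4  [with Speed=2]  = -2
Defects = -Speed - Heat + 2Feed  [with Speed=2, Heat=-2, Feed=1]  = 2
Without intervention: Feed = -Speed - 1  [with Speed=2]  = -3; Heat = -3Speed + 4  [with Speed=2]  = -2; Defects = -Speed - Heat + 2Feed  [with Speed=2, Heat=-2, Feed=-3]  = -6.
Change = 2 − (-6) = 8.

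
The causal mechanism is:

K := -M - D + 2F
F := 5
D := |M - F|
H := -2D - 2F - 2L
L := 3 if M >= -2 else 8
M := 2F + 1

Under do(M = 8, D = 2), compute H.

-20

The joint intervention fixes M = 8, D = 2, removing each variable's own equation.
L = 3 if M >= -2 else 8  [with M=8]  = 3
H = -2D - 2F - 2L  [with D=2, F=5, L=3]  = -20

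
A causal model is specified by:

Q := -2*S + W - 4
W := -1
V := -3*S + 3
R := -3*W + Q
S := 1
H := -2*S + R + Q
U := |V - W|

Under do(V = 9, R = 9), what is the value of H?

Under do(V = 9, R = 9), each intervened variable's structural equation is replaced by its fixed value.
Q = -2*S + W - 4  [with S=1, W=-1]  = -7
H = -2*S + R + Q  [with S=1, R=9, Q=-7]  = 0

0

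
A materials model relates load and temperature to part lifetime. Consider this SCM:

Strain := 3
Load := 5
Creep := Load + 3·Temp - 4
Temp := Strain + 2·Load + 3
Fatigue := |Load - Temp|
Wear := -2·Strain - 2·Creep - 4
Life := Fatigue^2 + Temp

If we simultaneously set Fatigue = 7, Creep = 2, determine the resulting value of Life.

Under do(Fatigue = 7, Creep = 2), each intervened variable's structural equation is replaced by its fixed value.
Temp = Strain + 2·Load + 3  [with Strain=3, Load=5]  = 16
Life = Fatigue^2 + Temp  [with Fatigue=7, Temp=16]  = 65

65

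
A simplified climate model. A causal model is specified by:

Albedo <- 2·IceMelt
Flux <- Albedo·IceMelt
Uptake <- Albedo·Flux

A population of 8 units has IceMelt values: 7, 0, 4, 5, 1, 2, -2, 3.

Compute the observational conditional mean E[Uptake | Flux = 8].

Conditioning on Flux=8 selects the 2 unit(s) with IceMelt ∈ {2, -2}. Their Uptake values: 32, -32. Mean = 0.

0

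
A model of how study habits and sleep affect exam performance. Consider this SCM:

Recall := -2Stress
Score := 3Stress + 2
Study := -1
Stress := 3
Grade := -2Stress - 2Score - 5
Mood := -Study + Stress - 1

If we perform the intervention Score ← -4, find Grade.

The intervention breaks the incoming arrows to Score: Score := 3Stress + 2 no longer applies, and Score = -4.
Grade = -2Stress - 2Score - 5  [with Stress=3, Score=-4]  = -3

-3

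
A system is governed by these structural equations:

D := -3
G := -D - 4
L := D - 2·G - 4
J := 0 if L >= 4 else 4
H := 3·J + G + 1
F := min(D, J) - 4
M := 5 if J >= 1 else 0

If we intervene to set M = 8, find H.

The intervention breaks the incoming arrows to M: M := 5 if J >= 1 else 0 no longer applies, and M = 8.
H is not downstream of the intervention, so its value is determined by the original equations.
G = -D - 4  [with D=-3]  = -1
L = D - 2·G - 4  [with D=-3, G=-1]  = -5
J = 0 if L >= 4 else 4  [with L=-5]  = 4
H = 3·J + G + 1  [with J=4, G=-1]  = 12

12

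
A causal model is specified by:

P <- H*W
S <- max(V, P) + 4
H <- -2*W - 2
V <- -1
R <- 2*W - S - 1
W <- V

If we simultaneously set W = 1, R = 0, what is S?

Setting W = 1, R = 0 by intervention discards those variables' equations.
H = -2*W - 2  [with W=1]  = -4
P = H*W  [with H=-4, W=1]  = -4
S = max(V, P) + 4  [with V=-1, P=-4]  = 3

3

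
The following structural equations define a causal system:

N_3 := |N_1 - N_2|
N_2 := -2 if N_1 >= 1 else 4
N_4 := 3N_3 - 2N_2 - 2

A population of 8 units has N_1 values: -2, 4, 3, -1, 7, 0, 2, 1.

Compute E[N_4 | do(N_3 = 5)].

do(N_3=5) breaks N_3's dependence on N_1. With N_3=5 fixed, N_4 across the units is 5, 17, 17, 5, 17, 5, 17, 17, mean 12.5.

12.5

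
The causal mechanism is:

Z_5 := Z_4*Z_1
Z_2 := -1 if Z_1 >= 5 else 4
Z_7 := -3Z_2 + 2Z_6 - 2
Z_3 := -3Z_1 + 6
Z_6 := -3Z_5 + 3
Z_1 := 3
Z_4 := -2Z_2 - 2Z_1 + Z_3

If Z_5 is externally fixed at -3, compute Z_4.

-17

The intervention breaks the incoming arrows to Z_5: Z_5 := Z_4*Z_1 no longer applies, and Z_5 = -3.
Since Z_4 is not a descendant of the intervened variable, it is unaffected.
Z_2 = -1 if Z_1 >= 5 else 4  [with Z_1=3]  = 4
Z_3 = -3Z_1 + 6  [with Z_1=3]  = -3
Z_4 = -2Z_2 - 2Z_1 + Z_3  [with Z_2=4, Z_1=3, Z_3=-3]  = -17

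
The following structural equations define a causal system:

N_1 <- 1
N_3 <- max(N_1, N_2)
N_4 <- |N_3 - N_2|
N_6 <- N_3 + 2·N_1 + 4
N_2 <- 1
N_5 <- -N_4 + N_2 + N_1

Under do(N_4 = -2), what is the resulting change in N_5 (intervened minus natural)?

Intervening sets N_4 = -2 and removes its equation (N_4 <- |N_3 - N_2|).
N_5 = -N_4 + N_2 + N_1  [with N_4=-2, N_2=1, N_1=1]  = 4
Without intervention: N_3 = max(N_1, N_2)  [with N_1=1, N_2=1]  = 1; N_4 = |N_3 - N_2|  [with N_3=1, N_2=1]  = 0; N_5 = -N_4 + N_2 + N_1  [with N_4=0, N_2=1, N_1=1]  = 2.
Change = 4 − 2 = 2.

2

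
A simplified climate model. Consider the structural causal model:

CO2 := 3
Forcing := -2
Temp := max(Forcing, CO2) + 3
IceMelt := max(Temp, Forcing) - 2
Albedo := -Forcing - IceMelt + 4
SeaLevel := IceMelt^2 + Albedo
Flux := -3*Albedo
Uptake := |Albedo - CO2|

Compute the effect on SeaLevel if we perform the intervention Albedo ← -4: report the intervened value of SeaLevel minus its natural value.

The intervention breaks the incoming arrows to Albedo: Albedo := -Forcing - IceMelt + 4 no longer applies, and Albedo = -4.
Temp = max(Forcing, CO2) + 3  [with Forcing=-2, CO2=3]  = 6
IceMelt = max(Temp, Forcing) - 2  [with Temp=6, Forcing=-2]  = 4
SeaLevel = IceMelt^2 + Albedo  [with IceMelt=4, Albedo=-4]  = 12
Without intervention: Temp = max(Forcing, CO2) + 3  [with Forcing=-2, CO2=3]  = 6; IceMelt = max(Temp, Forcing) - 2  [with Temp=6, Forcing=-2]  = 4; Albedo = -Forcing - IceMelt + 4  [with Forcing=-2, IceMelt=4]  = 2; SeaLevel = IceMelt^2 + Albedo  [with IceMelt=4, Albedo=2]  = 18.
Change = 12 − 18 = -6.

-6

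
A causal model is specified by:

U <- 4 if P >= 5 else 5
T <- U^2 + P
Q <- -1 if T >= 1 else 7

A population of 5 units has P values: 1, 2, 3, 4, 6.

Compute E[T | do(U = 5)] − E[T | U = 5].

The intervention sets U=5 in all 5 units regardless of P. Recomputing T per unit gives 26, 27, 28, 29, 31; average 28.2.
E[T|U=5] averages over only the 4 units with U=5 (P = 1, 2, 3, 4): T = 26, 27, 28, 29, mean 27.5.
Difference = 28.2 − 27.5 = 0.7.

0.7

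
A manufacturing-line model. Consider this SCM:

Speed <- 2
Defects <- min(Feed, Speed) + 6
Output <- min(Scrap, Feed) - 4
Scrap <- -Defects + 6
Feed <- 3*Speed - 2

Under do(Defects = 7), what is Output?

do(Defects=7) replaces the equation Defects <- min(Feed, Speed) + 6 with the constant Defects = 7.
Feed = 3*Speed - 2  [with Speed=2]  = 4
Scrap = -Defects + 6  [with Defects=7]  = -1
Output = min(Scrap, Feed) - 4  [with Scrap=-1, Feed=4]  = -5

-5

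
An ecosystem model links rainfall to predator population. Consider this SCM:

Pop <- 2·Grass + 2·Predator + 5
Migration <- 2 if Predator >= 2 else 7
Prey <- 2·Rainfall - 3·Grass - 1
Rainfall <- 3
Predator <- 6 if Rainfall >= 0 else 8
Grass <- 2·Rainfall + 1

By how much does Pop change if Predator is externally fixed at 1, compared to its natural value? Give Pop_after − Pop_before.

Under do(Predator=1), the mechanism Predator <- 6 if Rainfall >= 0 else 8 is discarded; Predator is fixed at 1.
Grass = 2·Rainfall + 1  [with Rainfall=3]  = 7
Pop = 2·Grass + 2·Predator + 5  [with Grass=7, Predator=1]  = 21
Without intervention: Grass = 2·Rainfall + 1  [with Rainfall=3]  = 7; Predator = 6 if Rainfall >= 0 else 8  [with Rainfall=3]  = 6; Pop = 2·Grass + 2·Predator + 5  [with Grass=7, Predator=6]  = 31.
Change = 21 − 31 = -10.

-10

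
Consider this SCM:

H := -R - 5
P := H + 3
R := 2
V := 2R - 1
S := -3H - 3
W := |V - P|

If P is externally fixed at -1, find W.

4

Intervening sets P = -1 and removes its equation (P := H + 3).
V = 2R - 1  [with R=2]  = 3
W = |V - P|  [with V=3, P=-1]  = 4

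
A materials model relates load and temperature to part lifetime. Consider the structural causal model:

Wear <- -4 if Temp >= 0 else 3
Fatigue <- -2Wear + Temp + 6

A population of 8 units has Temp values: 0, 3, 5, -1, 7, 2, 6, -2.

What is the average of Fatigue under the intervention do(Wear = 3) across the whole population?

2.5

Under do(Wear=3), Wear's equation is replaced by Wear=3 for every unit. Per-unit Fatigue: 0, 3, 5, -1, 7, 2, 6, -2. Mean = 2.5.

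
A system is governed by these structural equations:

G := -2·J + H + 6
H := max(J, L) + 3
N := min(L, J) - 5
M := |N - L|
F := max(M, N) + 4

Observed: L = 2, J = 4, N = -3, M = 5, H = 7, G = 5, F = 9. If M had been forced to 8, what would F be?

The intervention breaks the incoming arrows to M: M := |N - L| no longer applies, and M = 8.
N = min(L, J) - 5  [with L=2, J=4]  = -3
F = max(M, N) + 4  [with M=8, N=-3]  = 12

12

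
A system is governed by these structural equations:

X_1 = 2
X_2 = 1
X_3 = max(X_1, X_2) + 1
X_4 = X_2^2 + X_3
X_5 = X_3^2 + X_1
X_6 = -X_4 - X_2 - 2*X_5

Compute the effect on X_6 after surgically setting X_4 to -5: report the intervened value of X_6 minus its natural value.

Under do(X_4=-5), the mechanism X_4 = X_2^2 + X_3 is discarded; X_4 is fixed at -5.
X_3 = max(X_1, X_2) + 1  [with X_1=2, X_2=1]  = 3
X_5 = X_3^2 + X_1  [with X_3=3, X_1=2]  = 11
X_6 = -X_4 - X_2 - 2*X_5  [with X_4=-5, X_2=1, X_5=11]  = -18
Without intervention: X_3 = max(X_1, X_2) + 1  [with X_1=2, X_2=1]  = 3; X_4 = X_2^2 + X_3  [with X_2=1, X_3=3]  = 4; X_5 = X_3^2 + X_1  [with X_3=3, X_1=2]  = 11; X_6 = -X_4 - X_2 - 2*X_5  [with X_4=4, X_2=1, X_5=11]  = -27.
Change = -18 − (-27) = 9.

9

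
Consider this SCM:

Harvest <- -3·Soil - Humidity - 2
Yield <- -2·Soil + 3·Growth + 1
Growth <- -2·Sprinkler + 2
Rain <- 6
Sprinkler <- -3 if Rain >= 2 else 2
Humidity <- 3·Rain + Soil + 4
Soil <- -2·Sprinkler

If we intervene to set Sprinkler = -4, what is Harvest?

Under do(Sprinkler=-4), the mechanism Sprinkler <- -3 if Rain >= 2 else 2 is discarded; Sprinkler is fixed at -4.
Soil = -2·Sprinkler  [with Sprinkler=-4]  = 8
Humidity = 3·Rain + Soil + 4  [with Rain=6, Soil=8]  = 30
Harvest = -3·Soil - Humidity - 2  [with Soil=8, Humidity=30]  = -56

-56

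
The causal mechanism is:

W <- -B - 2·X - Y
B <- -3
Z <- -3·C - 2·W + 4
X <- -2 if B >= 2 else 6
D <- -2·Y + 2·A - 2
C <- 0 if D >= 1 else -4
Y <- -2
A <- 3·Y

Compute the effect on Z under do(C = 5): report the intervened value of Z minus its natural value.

-27

do(C=5) replaces the equation C <- 0 if D >= 1 else -4 with the constant C = 5.
X = -2 if B >= 2 else 6  [with B=-3]  = 6
W = -B - 2·X - Y  [with B=-3, X=6, Y=-2]  = -7
Z = -3·C - 2·W + 4  [with C=5, W=-7]  = 3
Without intervention: A = 3·Y  [with Y=-2]  = -6; D = -2·Y + 2·A - 2  [with Y=-2, A=-6]  = -10; X = -2 if B >= 2 else 6  [with B=-3]  = 6; W = -B - 2·X - Y  [with B=-3, X=6, Y=-2]  = -7; C = 0 if D >= 1 else -4  [with D=-10]  = -4; Z = -3·C - 2·W + 4  [with C=-4, W=-7]  = 30.
Change = 3 − 30 = -27.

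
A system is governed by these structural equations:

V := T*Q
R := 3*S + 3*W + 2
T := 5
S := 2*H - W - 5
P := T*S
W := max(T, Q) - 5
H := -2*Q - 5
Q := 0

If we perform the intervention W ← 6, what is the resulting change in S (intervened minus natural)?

-6

Intervening sets W = 6 and removes its equation (W := max(T, Q) - 5).
H = -2*Q - 5  [with Q=0]  = -5
S = 2*H - W - 5  [with H=-5, W=6]  = -21
Without intervention: H = -2*Q - 5  [with Q=0]  = -5; W = max(T, Q) - 5  [with T=5, Q=0]  = 0; S = 2*H - W - 5  [with H=-5, W=0]  = -15.
Change = -21 − (-15) = -6.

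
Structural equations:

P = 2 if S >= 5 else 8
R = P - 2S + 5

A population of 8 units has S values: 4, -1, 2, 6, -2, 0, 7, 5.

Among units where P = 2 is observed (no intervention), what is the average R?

Observing P=2 restricts to units where P's equation naturally yields 2: S ∈ {6, 7, 5}. In that subpopulation R = -5, -7, -3, mean -5.

-5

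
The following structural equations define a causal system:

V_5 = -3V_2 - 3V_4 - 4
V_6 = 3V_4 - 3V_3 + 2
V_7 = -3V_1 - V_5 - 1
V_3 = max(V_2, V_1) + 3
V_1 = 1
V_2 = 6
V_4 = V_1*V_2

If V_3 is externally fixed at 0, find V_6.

20

The intervention breaks the incoming arrows to V_3: V_3 = max(V_2, V_1) + 3 no longer applies, and V_3 = 0.
V_4 = V_1*V_2  [with V_1=1, V_2=6]  = 6
V_6 = 3V_4 - 3V_3 + 2  [with V_4=6, V_3=0]  = 20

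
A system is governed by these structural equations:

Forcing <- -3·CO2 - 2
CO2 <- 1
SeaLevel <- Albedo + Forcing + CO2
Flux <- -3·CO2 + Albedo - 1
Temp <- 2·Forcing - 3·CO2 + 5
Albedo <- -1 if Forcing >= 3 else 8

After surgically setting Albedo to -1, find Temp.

-8

Under do(Albedo=-1), the mechanism Albedo <- -1 if Forcing >= 3 else 8 is discarded; Albedo is fixed at -1.
Since Temp is not a descendant of the intervened variable, it is unaffected.
Forcing = -3·CO2 - 2  [with CO2=1]  = -5
Temp = 2·Forcing - 3·CO2 + 5  [with Forcing=-5, CO2=1]  = -8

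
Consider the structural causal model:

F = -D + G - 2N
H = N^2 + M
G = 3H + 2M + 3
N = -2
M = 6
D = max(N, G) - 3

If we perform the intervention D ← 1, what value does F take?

The intervention breaks the incoming arrows to D: D = max(N, G) - 3 no longer applies, and D = 1.
H = N^2 + M  [with N=-2, M=6]  = 10
G = 3H + 2M + 3  [with H=10, M=6]  = 45
F = -D + G - 2N  [with D=1, G=45, N=-2]  = 48

48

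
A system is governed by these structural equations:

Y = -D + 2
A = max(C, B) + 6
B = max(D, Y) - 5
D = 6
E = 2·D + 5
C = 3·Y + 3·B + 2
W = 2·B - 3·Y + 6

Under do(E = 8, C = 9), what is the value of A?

Setting E = 8, C = 9 by intervention discards those variables' equations.
Y = -D + 2  [with D=6]  = -4
B = max(D, Y) - 5  [with D=6, Y=-4]  = 1
A = max(C, B) + 6  [with C=9, B=1]  = 15

15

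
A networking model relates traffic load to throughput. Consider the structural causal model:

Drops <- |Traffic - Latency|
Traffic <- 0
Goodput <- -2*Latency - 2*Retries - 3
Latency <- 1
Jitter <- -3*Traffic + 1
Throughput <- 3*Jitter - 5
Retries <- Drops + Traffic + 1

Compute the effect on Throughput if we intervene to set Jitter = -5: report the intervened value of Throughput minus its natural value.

The intervention breaks the incoming arrows to Jitter: Jitter <- -3*Traffic + 1 no longer applies, and Jitter = -5.
Throughput = 3*Jitter - 5  [with Jitter=-5]  = -20
Without intervention: Jitter = -3*Traffic + 1  [with Traffic=0]  = 1; Throughput = 3*Jitter - 5  [with Jitter=1]  = -2.
Change = -20 − (-2) = -18.

-18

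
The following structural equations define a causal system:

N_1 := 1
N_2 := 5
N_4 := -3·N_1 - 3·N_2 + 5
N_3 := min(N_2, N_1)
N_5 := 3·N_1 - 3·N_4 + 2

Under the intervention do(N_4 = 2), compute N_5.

-1

Intervening sets N_4 = 2 and removes its equation (N_4 := -3·N_1 - 3·N_2 + 5).
N_5 = 3·N_1 - 3·N_4 + 2  [with N_1=1, N_4=2]  = -1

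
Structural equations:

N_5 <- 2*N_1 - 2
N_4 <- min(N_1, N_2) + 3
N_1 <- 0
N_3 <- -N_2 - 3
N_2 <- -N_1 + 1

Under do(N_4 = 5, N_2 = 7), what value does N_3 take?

-10

Setting N_4 = 5, N_2 = 7 by intervention discards those variables' equations.
N_3 = -N_2 - 3  [with N_2=7]  = -10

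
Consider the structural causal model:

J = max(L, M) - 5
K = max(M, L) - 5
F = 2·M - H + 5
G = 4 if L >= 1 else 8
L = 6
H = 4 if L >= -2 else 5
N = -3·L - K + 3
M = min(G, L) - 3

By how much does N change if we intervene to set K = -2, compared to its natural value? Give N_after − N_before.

Under do(K=-2), the mechanism K = max(M, L) - 5 is discarded; K is fixed at -2.
N = -3·L - K + 3  [with L=6, K=-2]  = -13
Without intervention: G = 4 if L >= 1 else 8  [with L=6]  = 4; M = min(G, L) - 3  [with G=4, L=6]  = 1; K = max(M, L) - 5  [with M=1, L=6]  = 1; N = -3·L - K + 3  [with L=6, K=1]  = -16.
Change = -13 − (-16) = 3.

3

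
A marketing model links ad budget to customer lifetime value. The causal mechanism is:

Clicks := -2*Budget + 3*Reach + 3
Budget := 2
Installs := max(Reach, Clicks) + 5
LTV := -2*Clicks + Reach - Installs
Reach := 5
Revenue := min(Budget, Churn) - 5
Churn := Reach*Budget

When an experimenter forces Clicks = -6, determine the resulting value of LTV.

7

The intervention breaks the incoming arrows to Clicks: Clicks := -2*Budget + 3*Reach + 3 no longer applies, and Clicks = -6.
Installs = max(Reach, Clicks) + 5  [with Reach=5, Clicks=-6]  = 10
LTV = -2*Clicks + Reach - Installs  [with Clicks=-6, Reach=5, Installs=10]  = 7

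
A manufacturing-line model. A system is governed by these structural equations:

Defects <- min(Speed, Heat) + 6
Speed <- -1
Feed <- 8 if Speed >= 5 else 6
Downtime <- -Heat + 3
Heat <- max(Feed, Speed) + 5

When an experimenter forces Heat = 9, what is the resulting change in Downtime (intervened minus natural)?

2

do(Heat=9) replaces the equation Heat <- max(Feed, Speed) + 5 with the constant Heat = 9.
Downtime = -Heat + 3  [with Heat=9]  = -6
Without intervention: Feed = 8 if Speed >= 5 else 6  [with Speed=-1]  = 6; Heat = max(Feed, Speed) + 5  [with Feed=6, Speed=-1]  = 11; Downtime = -Heat + 3  [with Heat=11]  = -8.
Change = -6 − (-8) = 2.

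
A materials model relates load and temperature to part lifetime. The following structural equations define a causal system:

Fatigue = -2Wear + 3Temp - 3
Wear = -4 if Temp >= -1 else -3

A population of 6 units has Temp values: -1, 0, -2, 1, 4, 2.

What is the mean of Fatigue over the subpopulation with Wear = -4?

8.6

Conditioning on Wear=-4 selects the 5 unit(s) with Temp ∈ {-1, 0, 1, 4, 2}. Their Fatigue values: 2, 5, 8, 17, 11. Mean = 8.6.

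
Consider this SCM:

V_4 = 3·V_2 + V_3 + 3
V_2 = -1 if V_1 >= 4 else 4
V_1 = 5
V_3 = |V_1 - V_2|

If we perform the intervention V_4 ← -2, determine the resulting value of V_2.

The intervention breaks the incoming arrows to V_4: V_4 = 3·V_2 + V_3 + 3 no longer applies, and V_4 = -2.
Since V_2 is not a descendant of the intervened variable, it is unaffected.
V_2 = -1 if V_1 >= 4 else 4  [with V_1=5]  = -1

-1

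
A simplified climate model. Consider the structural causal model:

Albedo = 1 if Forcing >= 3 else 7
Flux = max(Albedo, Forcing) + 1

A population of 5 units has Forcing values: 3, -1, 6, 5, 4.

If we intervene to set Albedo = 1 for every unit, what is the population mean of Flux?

4.8

Under do(Albedo=1), Albedo's equation is replaced by Albedo=1 for every unit. Per-unit Flux: 4, 2, 7, 6, 5. Mean = 4.8.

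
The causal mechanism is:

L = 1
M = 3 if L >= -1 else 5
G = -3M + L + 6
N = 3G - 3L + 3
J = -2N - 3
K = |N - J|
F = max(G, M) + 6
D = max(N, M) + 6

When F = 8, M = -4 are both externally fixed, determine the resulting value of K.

Under do(F = 8, M = -4), each intervened variable's structural equation is replaced by its fixed value.
G = -3M + L + 6  [with M=-4, L=1]  = 19
N = 3G - 3L + 3  [with G=19, L=1]  = 57
J = -2N - 3  [with N=57]  = -117
K = |N - J|  [with N=57, J=-117]  = 174

174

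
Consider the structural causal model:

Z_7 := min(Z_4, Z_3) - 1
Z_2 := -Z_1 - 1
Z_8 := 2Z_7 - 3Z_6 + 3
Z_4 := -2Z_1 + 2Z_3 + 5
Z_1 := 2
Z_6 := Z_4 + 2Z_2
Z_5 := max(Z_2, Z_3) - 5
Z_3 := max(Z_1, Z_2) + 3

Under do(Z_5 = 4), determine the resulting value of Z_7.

4

Under do(Z_5=4), the mechanism Z_5 := max(Z_2, Z_3) - 5 is discarded; Z_5 is fixed at 4.
Since Z_7 is not a descendant of the intervened variable, it is unaffected.
Z_2 = -Z_1 - 1  [with Z_1=2]  = -3
Z_3 = max(Z_1, Z_2) + 3  [with Z_1=2, Z_2=-3]  = 5
Z_4 = -2Z_1 + 2Z_3 + 5  [with Z_1=2, Z_3=5]  = 11
Z_7 = min(Z_4, Z_3) - 1  [with Z_4=11, Z_3=5]  = 4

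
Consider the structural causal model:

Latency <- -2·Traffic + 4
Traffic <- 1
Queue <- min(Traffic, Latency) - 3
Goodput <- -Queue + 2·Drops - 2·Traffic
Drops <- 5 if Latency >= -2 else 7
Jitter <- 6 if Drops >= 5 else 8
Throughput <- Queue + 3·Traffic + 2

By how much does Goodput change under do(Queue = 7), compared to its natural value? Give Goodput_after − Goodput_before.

-9

The intervention breaks the incoming arrows to Queue: Queue <- min(Traffic, Latency) - 3 no longer applies, and Queue = 7.
Latency = -2·Traffic + 4  [with Traffic=1]  = 2
Drops = 5 if Latency >= -2 else 7  [with Latency=2]  = 5
Goodput = -Queue + 2·Drops - 2·Traffic  [with Queue=7, Drops=5, Traffic=1]  = 1
Without intervention: Latency = -2·Traffic + 4  [with Traffic=1]  = 2; Queue = min(Traffic, Latency) - 3  [with Traffic=1, Latency=2]  = -2; Drops = 5 if Latency >= -2 else 7  [with Latency=2]  = 5; Goodput = -Queue + 2·Drops - 2·Traffic  [with Queue=-2, Drops=5, Traffic=1]  = 10.
Change = 1 − 10 = -9.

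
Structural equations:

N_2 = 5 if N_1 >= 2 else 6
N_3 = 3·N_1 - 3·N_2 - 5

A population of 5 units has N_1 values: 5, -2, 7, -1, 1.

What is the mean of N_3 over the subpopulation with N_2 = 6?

Conditioning on N_2=6 selects the 3 unit(s) with N_1 ∈ {-2, -1, 1}. Their N_3 values: -29, -26, -20. Mean = -25.

-25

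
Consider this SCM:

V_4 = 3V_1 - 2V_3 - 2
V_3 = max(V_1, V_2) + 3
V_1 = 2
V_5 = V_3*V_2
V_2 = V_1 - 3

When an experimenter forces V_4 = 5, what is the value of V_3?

5

Under do(V_4=5), the mechanism V_4 = 3V_1 - 2V_3 - 2 is discarded; V_4 is fixed at 5.
Since V_3 is not a descendant of the intervened variable, it is unaffected.
V_2 = V_1 - 3  [with V_1=2]  = -1
V_3 = max(V_1, V_2) + 3  [with V_1=2, V_2=-1]  = 5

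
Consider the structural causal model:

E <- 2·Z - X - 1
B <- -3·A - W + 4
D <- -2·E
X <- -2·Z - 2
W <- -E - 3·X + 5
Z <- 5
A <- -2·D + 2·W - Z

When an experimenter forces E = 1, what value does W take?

40

The intervention breaks the incoming arrows to E: E <- 2·Z - X - 1 no longer applies, and E = 1.
X = -2·Z - 2  [with Z=5]  = -12
W = -E - 3·X + 5  [with E=1, X=-12]  = 40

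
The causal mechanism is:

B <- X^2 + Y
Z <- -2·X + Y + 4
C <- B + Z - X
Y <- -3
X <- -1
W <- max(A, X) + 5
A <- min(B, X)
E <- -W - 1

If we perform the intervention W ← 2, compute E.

-3

do(W=2) replaces the equation W <- max(A, X) + 5 with the constant W = 2.
E = -W - 1  [with W=2]  = -3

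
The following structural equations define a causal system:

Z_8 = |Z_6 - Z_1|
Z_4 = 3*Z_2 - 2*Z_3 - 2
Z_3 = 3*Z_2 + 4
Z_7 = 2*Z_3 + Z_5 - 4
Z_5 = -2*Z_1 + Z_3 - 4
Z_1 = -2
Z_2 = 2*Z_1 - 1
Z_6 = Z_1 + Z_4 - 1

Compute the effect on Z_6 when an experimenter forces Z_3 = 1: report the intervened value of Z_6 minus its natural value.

-24

The intervention breaks the incoming arrows to Z_3: Z_3 = 3*Z_2 + 4 no longer applies, and Z_3 = 1.
Z_2 = 2*Z_1 - 1  [with Z_1=-2]  = -5
Z_4 = 3*Z_2 - 2*Z_3 - 2  [with Z_2=-5, Z_3=1]  = -19
Z_6 = Z_1 + Z_4 - 1  [with Z_1=-2, Z_4=-19]  = -22
Without intervention: Z_2 = 2*Z_1 - 1  [with Z_1=-2]  = -5; Z_3 = 3*Z_2 + 4  [with Z_2=-5]  = -11; Z_4 = 3*Z_2 - 2*Z_3 - 2  [with Z_2=-5, Z_3=-11]  = 5; Z_6 = Z_1 + Z_4 - 1  [with Z_1=-2, Z_4=5]  = 2.
Change = -22 − 2 = -24.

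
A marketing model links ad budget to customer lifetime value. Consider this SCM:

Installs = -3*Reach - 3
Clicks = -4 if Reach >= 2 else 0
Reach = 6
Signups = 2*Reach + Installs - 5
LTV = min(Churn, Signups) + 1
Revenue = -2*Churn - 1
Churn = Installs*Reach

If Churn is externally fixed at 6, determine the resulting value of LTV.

-13

Under do(Churn=6), the mechanism Churn = Installs*Reach is discarded; Churn is fixed at 6.
Installs = -3*Reach - 3  [with Reach=6]  = -21
Signups = 2*Reach + Installs - 5  [with Reach=6, Installs=-21]  = -14
LTV = min(Churn, Signups) + 1  [with Churn=6, Signups=-14]  = -13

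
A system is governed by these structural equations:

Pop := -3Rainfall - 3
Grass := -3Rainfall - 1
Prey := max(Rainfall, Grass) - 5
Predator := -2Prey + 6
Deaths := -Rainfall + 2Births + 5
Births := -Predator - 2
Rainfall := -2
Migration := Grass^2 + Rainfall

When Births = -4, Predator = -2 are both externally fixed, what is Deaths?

-1

Setting Births = -4, Predator = -2 by intervention discards those variables' equations.
Deaths = -Rainfall + 2Births + 5  [with Rainfall=-2, Births=-4]  = -1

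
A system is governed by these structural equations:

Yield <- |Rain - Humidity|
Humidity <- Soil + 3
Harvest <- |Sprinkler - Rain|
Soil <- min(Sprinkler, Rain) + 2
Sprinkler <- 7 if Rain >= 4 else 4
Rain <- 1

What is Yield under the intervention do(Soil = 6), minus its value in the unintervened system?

do(Soil=6) replaces the equation Soil <- min(Sprinkler, Rain) + 2 with the constant Soil = 6.
Humidity = Soil + 3  [with Soil=6]  = 9
Yield = |Rain - Humidity|  [with Rain=1, Humidity=9]  = 8
Without intervention: Sprinkler = 7 if Rain >= 4 else 4  [with Rain=1]  = 4; Soil = min(Sprinkler, Rain) + 2  [with Sprinkler=4, Rain=1]  = 3; Humidity = Soil + 3  [with Soil=3]  = 6; Yield = |Rain - Humidity|  [with Rain=1, Humidity=6]  = 5.
Change = 8 − 5 = 3.

3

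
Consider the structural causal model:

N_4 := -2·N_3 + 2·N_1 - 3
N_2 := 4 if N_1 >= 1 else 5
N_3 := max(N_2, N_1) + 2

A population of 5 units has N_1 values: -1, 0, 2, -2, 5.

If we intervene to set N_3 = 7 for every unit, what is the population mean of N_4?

Every unit gets N_3=7 under the intervention. N_4 values become -19, -17, -13, -21, -7; E[N_4|do(N_3=7)] = -15.4.

-15.4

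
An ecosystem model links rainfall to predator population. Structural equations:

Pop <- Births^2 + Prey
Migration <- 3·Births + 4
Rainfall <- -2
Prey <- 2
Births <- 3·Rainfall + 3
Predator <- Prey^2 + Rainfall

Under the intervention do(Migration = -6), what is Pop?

The intervention breaks the incoming arrows to Migration: Migration <- 3·Births + 4 no longer applies, and Migration = -6.
Since Pop is not a descendant of the intervened variable, it is unaffected.
Births = 3·Rainfall + 3  [with Rainfall=-2]  = -3
Pop = Births^2 + Prey  [with Births=-3, Prey=2]  = 11

11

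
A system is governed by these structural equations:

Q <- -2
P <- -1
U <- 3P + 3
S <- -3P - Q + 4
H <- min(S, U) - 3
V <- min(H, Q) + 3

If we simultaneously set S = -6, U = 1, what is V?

The joint intervention fixes S = -6, U = 1, removing each variable's own equation.
H = min(S, U) - 3  [with S=-6, U=1]  = -9
V = min(H, Q) + 3  [with H=-9, Q=-2]  = -6

-6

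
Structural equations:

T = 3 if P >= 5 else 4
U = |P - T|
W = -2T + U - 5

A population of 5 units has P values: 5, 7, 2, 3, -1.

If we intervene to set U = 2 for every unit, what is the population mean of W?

Every unit gets U=2 under the intervention. W values become -9, -9, -11, -11, -11; E[W|do(U=2)] = -10.2.

-10.2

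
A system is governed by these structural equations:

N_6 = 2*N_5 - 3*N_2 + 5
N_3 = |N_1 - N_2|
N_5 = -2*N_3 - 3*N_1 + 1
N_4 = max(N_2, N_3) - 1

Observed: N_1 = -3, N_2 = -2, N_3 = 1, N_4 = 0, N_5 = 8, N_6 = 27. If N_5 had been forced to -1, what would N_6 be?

The intervention breaks the incoming arrows to N_5: N_5 = -2*N_3 - 3*N_1 + 1 no longer applies, and N_5 = -1.
N_6 = 2*N_5 - 3*N_2 + 5  [with N_5=-1, N_2=-2]  = 9

9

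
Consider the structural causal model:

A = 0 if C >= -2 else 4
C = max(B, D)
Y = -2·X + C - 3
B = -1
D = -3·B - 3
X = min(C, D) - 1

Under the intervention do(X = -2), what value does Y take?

1

Intervening sets X = -2 and removes its equation (X = min(C, D) - 1).
D = -3·B - 3  [with B=-1]  = 0
C = max(B, D)  [with B=-1, D=0]  = 0
Y = -2·X + C - 3  [with X=-2, C=0]  = 1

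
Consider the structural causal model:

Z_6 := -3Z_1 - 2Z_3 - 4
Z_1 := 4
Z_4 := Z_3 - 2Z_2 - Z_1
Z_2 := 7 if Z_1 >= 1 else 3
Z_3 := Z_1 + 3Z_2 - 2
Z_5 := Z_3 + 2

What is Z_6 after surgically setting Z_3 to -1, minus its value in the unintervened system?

48

The intervention breaks the incoming arrows to Z_3: Z_3 := Z_1 + 3Z_2 - 2 no longer applies, and Z_3 = -1.
Z_6 = -3Z_1 - 2Z_3 - 4  [with Z_1=4, Z_3=-1]  = -14
Without intervention: Z_2 = 7 if Z_1 >= 1 else 3  [with Z_1=4]  = 7; Z_3 = Z_1 + 3Z_2 - 2  [with Z_1=4, Z_2=7]  = 23; Z_6 = -3Z_1 - 2Z_3 - 4  [with Z_1=4, Z_3=23]  = -62.
Change = -14 − (-62) = 48.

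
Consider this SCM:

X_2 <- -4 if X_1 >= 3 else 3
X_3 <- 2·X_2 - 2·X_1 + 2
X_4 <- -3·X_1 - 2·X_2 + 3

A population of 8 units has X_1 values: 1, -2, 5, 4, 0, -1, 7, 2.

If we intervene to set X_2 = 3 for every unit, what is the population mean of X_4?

Under do(X_2=3), X_2's equation is replaced by X_2=3 for every unit. Per-unit X_4: -6, 3, -18, -15, -3, 0, -24, -9. Mean = -9.

-9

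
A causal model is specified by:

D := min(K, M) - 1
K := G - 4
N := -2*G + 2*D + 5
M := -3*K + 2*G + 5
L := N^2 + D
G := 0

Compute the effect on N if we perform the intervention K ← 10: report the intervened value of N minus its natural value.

-42

do(K=10) replaces the equation K := G - 4 with the constant K = 10.
M = -3*K + 2*G + 5  [with K=10, G=0]  = -25
D = min(K, M) - 1  [with K=10, M=-25]  = -26
N = -2*G + 2*D + 5  [with G=0, D=-26]  = -47
Without intervention: K = G - 4  [with G=0]  = -4; M = -3*K + 2*G + 5  [with K=-4, G=0]  = 17; D = min(K, M) - 1  [with K=-4, M=17]  = -5; N = -2*G + 2*D + 5  [with G=0, D=-5]  = -5.
Change = -47 − (-5) = -42.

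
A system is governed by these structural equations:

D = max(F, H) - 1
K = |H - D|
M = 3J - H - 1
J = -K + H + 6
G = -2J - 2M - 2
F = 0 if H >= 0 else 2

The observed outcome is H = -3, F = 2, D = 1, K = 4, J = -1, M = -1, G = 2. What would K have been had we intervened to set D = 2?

The intervention breaks the incoming arrows to D: D = max(F, H) - 1 no longer applies, and D = 2.
K = |H - D|  [with H=-3, D=2]  = 5

5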